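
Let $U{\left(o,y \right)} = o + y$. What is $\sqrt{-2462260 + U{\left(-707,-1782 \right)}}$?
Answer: $189 i \sqrt{69} \approx 1570.0 i$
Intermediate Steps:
$\sqrt{-2462260 + U{\left(-707,-1782 \right)}} = \sqrt{-2462260 - 2489} = \sqrt{-2464749} = 189 i \sqrt{69}$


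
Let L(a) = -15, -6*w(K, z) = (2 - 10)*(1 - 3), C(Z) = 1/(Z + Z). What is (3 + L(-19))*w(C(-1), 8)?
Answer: 32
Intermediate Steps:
C(Z) = 1/(2*Z)
w(K, z) = -8/3 (w(K, z) = -(2 - 10)*(1 - 3)/6 = -(-4)*(-2)/3 = -1/6*16 = -8/3)
(3 + L(-19))*w(C(-1), 8) = (3 - 15)*(-8/3) = -12*(-8/3) = 32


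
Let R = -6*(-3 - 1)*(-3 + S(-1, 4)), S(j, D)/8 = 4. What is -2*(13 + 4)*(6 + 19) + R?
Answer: -154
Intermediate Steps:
S(j, D) = 32 (S(j, D) = 8*4 = 32)
R = 696 (R = -6*(-3 - 1)*(-3 + 32) = -(-24)*29 = -6*(-116) = 696)
-2*(13 + 4)*(6 + 19) + R = -2*(13 + 4)*(6 + 19) + 696 = -34*25 + 696 = -2*425 + 696 = -850 + 696 = -154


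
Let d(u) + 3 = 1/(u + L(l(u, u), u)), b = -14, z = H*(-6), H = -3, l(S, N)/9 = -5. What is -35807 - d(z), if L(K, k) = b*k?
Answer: -8378135/234 ≈ -35804.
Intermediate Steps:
l(S, N) = -45 (l(S, N) = 9*(-5) = -45)
z = 18 (z = -3*(-6) = 18)
L(K, k) = -14*k
d(u) = -3 - 1/(13*u) (d(u) = -3 + 1/(u - 14*u) = -3 + 1/(-13*u) = -3 - 1/(13*u))
-35807 - d(z) = -35807 - (-3 - 1/13/18) = -35807 - (-3 - 1/13*1/18) = -35807 - (-3 - 1/234) = -35807 - 1*(-703/234) = -35807 + 703/234 = -8378135/234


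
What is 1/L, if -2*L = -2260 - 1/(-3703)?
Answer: 7406/8368779 ≈ 0.00088496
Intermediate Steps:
L = 8368779/7406 (L = -(-2260 - 1/(-3703))/2 = -(-2260 - 1*(-1/3703))/2 = -(-2260 + 1/3703)/2 = -1/2*(-8368779/3703) = 8368779/7406 ≈ 1130.0)
1/L = 1/(8368779/7406) = 7406/8368779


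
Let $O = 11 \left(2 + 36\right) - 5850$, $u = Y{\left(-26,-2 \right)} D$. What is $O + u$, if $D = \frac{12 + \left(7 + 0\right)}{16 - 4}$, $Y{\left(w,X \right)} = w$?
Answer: $- \frac{32839}{6} \approx -5473.2$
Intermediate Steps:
$D = \frac{19}{12}$ ($D = \frac{12 + 7}{12} = 19 \cdot \frac{1}{12} = \frac{19}{12} \approx 1.5833$)
$u = - \frac{247}{6}$ ($u = \left(-26\right) \frac{19}{12} = - \frac{247}{6} \approx -41.167$)
$O = -5432$ ($O = 11 \cdot 38 - 5850 = 418 - 5850 = -5432$)
$O + u = -5432 - \frac{247}{6} = - \frac{32839}{6}$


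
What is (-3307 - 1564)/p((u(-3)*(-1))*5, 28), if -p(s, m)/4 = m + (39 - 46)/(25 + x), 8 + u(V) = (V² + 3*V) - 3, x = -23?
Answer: 4871/98 ≈ 49.704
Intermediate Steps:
u(V) = -11 + V² + 3*V (u(V) = -8 + ((V² + 3*V) - 3) = -8 + (-3 + V² + 3*V) = -11 + V² + 3*V)
p(s, m) = 14 - 4*m (p(s, m) = -4*(m + (39 - 46)/(25 - 23)) = -4*(m - 7/2) = -4*(-7/2 + m) = 14 - 4*m)
(-3307 - 1564)/p((u(-3)*(-1))*5, 28) = (-3307 - 1564)/(14 - 4*28) = -4871/(14 - 112) = -4871/(-98) = -4871*(-1/98) = 4871/98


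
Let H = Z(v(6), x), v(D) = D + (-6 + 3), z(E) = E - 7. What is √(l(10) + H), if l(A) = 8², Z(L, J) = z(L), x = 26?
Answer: 2*√15 ≈ 7.7460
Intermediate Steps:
z(E) = -7 + E
v(D) = -3 + D (v(D) = D - 3 = -3 + D)
Z(L, J) = -7 + L
l(A) = 64
H = -4 (H = -7 + (-3 + 6) = -7 + 3 = -4)
√(l(10) + H) = √(64 - 4) = √60 = 2*√15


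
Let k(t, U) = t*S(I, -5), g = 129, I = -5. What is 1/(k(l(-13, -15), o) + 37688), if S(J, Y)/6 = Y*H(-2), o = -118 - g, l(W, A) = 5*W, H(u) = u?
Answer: 1/33788 ≈ 2.9596e-5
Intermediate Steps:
o = -247 (o = -118 - 1*129 = -118 - 129 = -247)
S(J, Y) = -12*Y (S(J, Y) = 6*(Y*(-2)) = 6*(-2*Y) = -12*Y)
k(t, U) = 60*t (k(t, U) = t*(-12*(-5)) = t*60 = 60*t)
1/(k(l(-13, -15), o) + 37688) = 1/(60*(5*(-13)) + 37688) = 1/(60*(-65) + 37688) = 1/(-3900 + 37688) = 1/33788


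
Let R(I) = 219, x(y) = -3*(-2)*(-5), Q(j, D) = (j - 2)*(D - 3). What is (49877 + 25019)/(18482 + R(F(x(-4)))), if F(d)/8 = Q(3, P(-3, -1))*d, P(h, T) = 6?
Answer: 74896/18701 ≈ 4.0049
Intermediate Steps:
Q(j, D) = (-3 + D)*(-2 + j) (Q(j, D) = (-2 + j)*(-3 + D) = (-3 + D)*(-2 + j))
x(y) = -30 (x(y) = 6*(-5) = -30)
F(d) = 24*d (F(d) = 8*((6 - 3*3 - 2*6 + 6*3)*d) = 8*((6 - 9 - 12 + 18)*d) = 8*(3*d) = 24*d)
(49877 + 25019)/(18482 + R(F(x(-4)))) = (49877 + 25019)/(18482 + 219) = 74896/18701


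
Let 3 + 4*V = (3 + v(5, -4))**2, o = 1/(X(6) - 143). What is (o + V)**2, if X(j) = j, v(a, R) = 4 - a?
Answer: 17689/300304 ≈ 0.058904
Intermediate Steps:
o = -1/137 (o = 1/(6 - 143) = 1/(-137) = -1/137 ≈ -0.0072993)
V = 1/4 (V = -3/4 + (3 + (4 - 1*5))**2/4 = -3/4 + (3 + (4 - 5))**2/4 = -3/4 + (3 - 1)**2/4 = -3/4 + (1/4)*2**2 = -3/4 + (1/4)*4 = -3/4 + 1 = 1/4 ≈ 0.25000)
(o + V)**2 = (-1/137 + 1/4)**2 = (133/548)**2 = 17689/300304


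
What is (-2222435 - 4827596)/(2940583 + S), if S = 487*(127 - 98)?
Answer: -7050031/2954706 ≈ -2.3860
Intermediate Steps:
S = 14123 (S = 487*29 = 14123)
(-2222435 - 4827596)/(2940583 + S) = (-2222435 - 4827596)/(2940583 + 14123) = -7050031/2954706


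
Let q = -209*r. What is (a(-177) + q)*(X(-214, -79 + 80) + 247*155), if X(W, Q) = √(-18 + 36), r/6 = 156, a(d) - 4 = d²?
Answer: -6289880935 - 492873*√2 ≈ -6.2906e+9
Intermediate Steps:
a(d) = 4 + d²
r = 936 (r = 6*156 = 936)
X(W, Q) = 3*√2 (X(W, Q) = √18 = 3*√2)
q = -195624 (q = -209*936 = -195624)
(a(-177) + q)*(X(-214, -79 + 80) + 247*155) = ((4 + (-177)²) - 195624)*(3*√2 + 247*155) = ((4 + 31329) - 195624)*(3*√2 + 38285) = (31333 - 195624)*(38285 + 3*√2) = -164291*(38285 + 3*√2) = -6289880935 - 492873*√2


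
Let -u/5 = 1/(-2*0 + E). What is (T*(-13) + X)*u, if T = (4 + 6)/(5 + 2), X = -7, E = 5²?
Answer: 179/35 ≈ 5.1143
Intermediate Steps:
E = 25
T = 10/7 ≈ 1.4286
u = -⅕ (u = -5/(-2*0 + 25) = -5/(0 + 25) = -5/25 = -5*1/25 = -⅕ ≈ -0.20000)
(T*(-13) + X)*u = ((10/7)*(-13) - 7)*(-⅕) = (-130/7 - 7)*(-⅕) = -179/7*(-⅕) = 179/35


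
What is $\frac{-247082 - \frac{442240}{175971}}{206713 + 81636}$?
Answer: $- \frac{43479708862}{50741061879} \approx -0.85689$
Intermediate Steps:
$\frac{-247082 - \frac{442240}{175971}}{206713 + 81636} = \frac{-247082 - \frac{442240}{175971}}{288349} = \left(-247082 - \frac{442240}{175971}\right) \frac{1}{288349} = \left(- \frac{43479708862}{175971}\right) \frac{1}{288349} = - \frac{43479708862}{50741061879}$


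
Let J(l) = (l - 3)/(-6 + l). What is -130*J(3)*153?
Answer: 0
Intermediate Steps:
J(l) = (-3 + l)/(-6 + l)
-130*J(3)*153 = -130*(-3 + 3)/(-6 + 3)*153 = -130*0/(-3)*153 = -(-130)*0/3*153 = -130*0*153 = 0*153 = 0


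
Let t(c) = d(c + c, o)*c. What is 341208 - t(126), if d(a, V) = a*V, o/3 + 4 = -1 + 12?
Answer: -325584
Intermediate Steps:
o = 21 (o = -12 + 3*(-1 + 12) = -12 + 3*11 = -12 + 33 = 21)
d(a, V) = V*a
t(c) = 42*c**2 (t(c) = (21*(c + c))*c = (21*(2*c))*c = (42*c)*c = 42*c**2)
341208 - t(126) = 341208 - 42*126**2 = 341208 - 42*15876 = 341208 - 1*666792 = 341208 - 666792 = -325584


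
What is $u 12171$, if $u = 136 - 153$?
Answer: $-206907$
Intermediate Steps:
$u = -17$ ($u = 136 - 153 = -17$)
$u 12171 = \left(-17\right) 12171 = -206907$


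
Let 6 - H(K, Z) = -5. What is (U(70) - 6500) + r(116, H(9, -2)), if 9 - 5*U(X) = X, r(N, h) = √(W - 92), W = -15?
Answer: -32561/5 + I*√107 ≈ -6512.2 + 10.344*I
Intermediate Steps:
H(K, Z) = 11 (H(K, Z) = 6 - 1*(-5) = 6 + 5 = 11)
r(N, h) = I*√107 (r(N, h) = √(-15 - 92) = √(-107) = I*√107)
U(X) = 9/5 - X/5
(U(70) - 6500) + r(116, H(9, -2)) = ((9/5 - ⅕*70) - 6500) + I*√107 = ((9/5 - 14) - 6500) + I*√107 = (-61/5 - 6500) + I*√107 = -32561/5 + I*√107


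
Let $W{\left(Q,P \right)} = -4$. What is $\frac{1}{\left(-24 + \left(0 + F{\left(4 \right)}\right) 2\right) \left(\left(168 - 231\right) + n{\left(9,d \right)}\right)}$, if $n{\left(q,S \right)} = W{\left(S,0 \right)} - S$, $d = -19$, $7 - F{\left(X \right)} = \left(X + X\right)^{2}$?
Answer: $\frac{1}{6624} \approx 0.00015097$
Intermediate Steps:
$F{\left(X \right)} = 7 - 4 X^{2}$ ($F{\left(X \right)} = 7 - \left(X + X\right)^{2} = 7 - \left(2 X\right)^{2} = 7 - 4 X^{2}$)
$n{\left(q,S \right)} = -4 - S$
$\frac{1}{\left(-24 + \left(0 + F{\left(4 \right)}\right) 2\right) \left(\left(168 - 231\right) + n{\left(9,d \right)}\right)} = \frac{1}{\left(-24 + \left(0 + \left(7 - 4 \cdot 4^{2}\right)\right) 2\right) \left(\left(168 - 231\right) - -15\right)} = \frac{1}{\left(-24 + \left(0 + \left(7 - 64\right)\right) 2\right) \left(-63 + \left(-4 + 19\right)\right)} = \frac{1}{\left(-24 + \left(0 + \left(7 - 64\right)\right) 2\right) \left(-63 + 15\right)} = \frac{1}{\left(-24 + \left(0 - 57\right) 2\right) \left(-48\right)} = \frac{1}{\left(-24 - 114\right) \left(-48\right)} = \frac{1}{\left(-138\right) \left(-48\right)} = \frac{1}{6624}$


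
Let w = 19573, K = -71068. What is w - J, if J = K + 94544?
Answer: -3903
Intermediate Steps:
J = 23476 (J = -71068 + 94544 = 23476)
w - J = 19573 - 1*23476 = 19573 - 23476 = -3903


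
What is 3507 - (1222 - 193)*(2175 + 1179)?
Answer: -3447759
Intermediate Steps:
3507 - (1222 - 193)*(2175 + 1179) = 3507 - 1029*3354 = 3507 - 1*3451266 = 3507 - 3451266 = -3447759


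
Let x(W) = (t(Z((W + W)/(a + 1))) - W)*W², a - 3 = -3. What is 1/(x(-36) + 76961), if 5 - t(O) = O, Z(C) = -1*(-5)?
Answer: 1/123617 ≈ 8.0895e-6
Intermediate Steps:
a = 0 (a = 3 - 3 = 0)
Z(C) = 5
t(O) = 5 - O
x(W) = -W³ (x(W) = ((5 - 1*5) - W)*W² = ((5 - 5) - W)*W² = (0 - W)*W² = (-W)*W² = -W³)
1/(x(-36) + 76961) = 1/(-1*(-36)³ + 76961) = 1/(-1*(-46656) + 76961) = 1/(46656 + 76961) = 1/123617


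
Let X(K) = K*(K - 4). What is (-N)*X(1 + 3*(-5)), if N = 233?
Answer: -58716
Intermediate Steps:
X(K) = K*(-4 + K)
(-N)*X(1 + 3*(-5)) = (-1*233)*((1 + 3*(-5))*(-4 + (1 + 3*(-5)))) = -233*(1 - 15)*(-4 + (1 - 15)) = -(-3262)*(-4 - 14) = -(-3262)*(-18) = -233*252 = -58716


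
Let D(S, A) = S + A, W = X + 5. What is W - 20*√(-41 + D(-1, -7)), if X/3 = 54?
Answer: 167 - 140*I ≈ 167.0 - 140.0*I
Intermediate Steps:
X = 162 (X = 3*54 = 162)
W = 167 (W = 162 + 5 = 167)
D(S, A) = A + S
W - 20*√(-41 + D(-1, -7)) = 167 - 20*√(-41 + (-7 - 1)) = 167 - 20*√(-41 - 8) = 167 - 140*I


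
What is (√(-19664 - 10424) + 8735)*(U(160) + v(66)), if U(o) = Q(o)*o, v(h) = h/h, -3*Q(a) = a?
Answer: -223589795/3 - 51194*I*√7522/3 ≈ -7.453e+7 - 1.48e+6*I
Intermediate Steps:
Q(a) = -a/3
v(h) = 1
U(o) = -o²/3 (U(o) = (-o/3)*o = -o²/3)
(√(-19664 - 10424) + 8735)*(U(160) + v(66)) = (√(-19664 - 10424) + 8735)*(-⅓*160² + 1) = (√(-30088) + 8735)*(-⅓*25600 + 1) = (2*I*√7522 + 8735)*(-25600/3 + 1) = (8735 + 2*I*√7522)*(-25597/3) = -223589795/3 - 51194*I*√7522/3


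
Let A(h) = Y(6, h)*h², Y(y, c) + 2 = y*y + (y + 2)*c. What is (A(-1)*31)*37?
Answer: 29822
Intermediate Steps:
Y(y, c) = -2 + y² + c*(2 + y) (Y(y, c) = -2 + (y*y + (y + 2)*c) = -2 + (y² + (2 + y)*c) = -2 + (y² + c*(2 + y)) = -2 + y² + c*(2 + y))
A(h) = h²*(34 + 8*h) (A(h) = (-2 + 6² + 2*h + h*6)*h² = (-2 + 36 + 2*h + 6*h)*h² = (34 + 8*h)*h² = h²*(34 + 8*h))
(A(-1)*31)*37 = (((-1)²*(34 + 8*(-1)))*31)*37 = ((1*(34 - 8))*31)*37 = ((1*26)*31)*37 = (26*31)*37 = 806*37 = 29822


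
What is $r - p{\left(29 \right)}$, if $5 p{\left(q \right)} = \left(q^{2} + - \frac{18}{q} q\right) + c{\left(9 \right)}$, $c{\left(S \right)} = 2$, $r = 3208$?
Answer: $3043$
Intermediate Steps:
$p{\left(q \right)} = - \frac{16}{5} + \frac{q^{2}}{5}$ ($p{\left(q \right)} = \frac{\left(q^{2} + - \frac{18}{q} q\right) + 2}{5} = \frac{\left(q^{2} - 18\right) + 2}{5} = \frac{\left(-18 + q^{2}\right) + 2}{5} = \frac{-16 + q^{2}}{5} = - \frac{16}{5} + \frac{q^{2}}{5}$)
$r - p{\left(29 \right)} = 3208 - \left(- \frac{16}{5} + \frac{29^{2}}{5}\right) = 3208 - \left(- \frac{16}{5} + \frac{1}{5} \cdot 841\right) = 3208 - \left(- \frac{16}{5} + \frac{841}{5}\right) = 3208 - 165 = 3043$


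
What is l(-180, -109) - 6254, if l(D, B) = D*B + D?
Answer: 13186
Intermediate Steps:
l(D, B) = D + B*D (l(D, B) = B*D + D = D + B*D)
l(-180, -109) - 6254 = -180*(1 - 109) - 6254 = -180*(-108) - 6254 = 19440 - 6254 = 13186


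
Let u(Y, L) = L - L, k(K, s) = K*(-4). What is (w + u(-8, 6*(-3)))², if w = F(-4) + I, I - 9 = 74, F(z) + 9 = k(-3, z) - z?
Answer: 8100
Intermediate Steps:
k(K, s) = -4*K
F(z) = 3 - z (F(z) = -9 + (-4*(-3) - z) = -9 + (12 - z) = 3 - z)
u(Y, L) = 0
I = 83 (I = 9 + 74 = 83)
w = 90 (w = (3 - 1*(-4)) + 83 = (3 + 4) + 83 = 7 + 83 = 90)
(w + u(-8, 6*(-3)))² = (90 + 0)² = 90² = 8100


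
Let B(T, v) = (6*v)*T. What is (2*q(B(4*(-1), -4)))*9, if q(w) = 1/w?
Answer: 3/16 ≈ 0.18750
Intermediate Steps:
B(T, v) = 6*T*v
(2*q(B(4*(-1), -4)))*9 = (2/((6*(4*(-1))*(-4))))*9 = (2/((6*(-4)*(-4))))*9 = (2/96)*9 = (2*(1/96))*9 = (1/48)*9 = 3/16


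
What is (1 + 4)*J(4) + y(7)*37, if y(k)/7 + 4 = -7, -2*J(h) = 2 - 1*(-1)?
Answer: -5713/2 ≈ -2856.5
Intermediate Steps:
J(h) = -3/2 (J(h) = -(2 - 1*(-1))/2 = -(2 + 1)/2 = -½*3 = -3/2)
y(k) = -77 (y(k) = -28 + 7*(-7) = -28 - 49 = -77)
(1 + 4)*J(4) + y(7)*37 = (1 + 4)*(-3/2) - 77*37 = 5*(-3/2) - 2849 = -15/2 - 2849 = -5713/2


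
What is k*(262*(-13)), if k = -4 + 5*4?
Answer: -54496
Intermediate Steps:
k = 16 (k = -4 + 20 = 16)
k*(262*(-13)) = 16*(262*(-13)) = 16*(-3406) = -54496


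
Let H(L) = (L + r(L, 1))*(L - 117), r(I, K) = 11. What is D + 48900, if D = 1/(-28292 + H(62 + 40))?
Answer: 1466364299/29987 ≈ 48900.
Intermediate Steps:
H(L) = (-117 + L)*(11 + L) (H(L) = (L + 11)*(L - 117) = (11 + L)*(-117 + L) = (-117 + L)*(11 + L))
D = -1/29987 (D = 1/(-28292 + (-1287 + (62 + 40)² - 106*(62 + 40))) = 1/(-28292 + (-1287 + 102² - 106*102)) = 1/(-28292 + (-1287 + 10404 - 10812)) = 1/(-28292 - 1695) = 1/(-29987) = -1/29987 ≈ -3.3348e-5)
D + 48900 = -1/29987 + 48900 = 1466364299/29987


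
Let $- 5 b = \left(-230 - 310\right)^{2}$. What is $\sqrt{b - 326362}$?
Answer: $i \sqrt{384682} \approx 620.23 i$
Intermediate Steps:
$b = -58320$ ($b = - \frac{\left(-230 - 310\right)^{2}}{5} = - \frac{\left(-540\right)^{2}}{5} = \left(- \frac{1}{5}\right) 291600 = -58320$)
$\sqrt{b - 326362} = \sqrt{-58320 - 326362} = \sqrt{-384682} = i \sqrt{384682}$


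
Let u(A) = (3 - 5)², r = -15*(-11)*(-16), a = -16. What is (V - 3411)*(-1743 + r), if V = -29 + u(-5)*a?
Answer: 15358032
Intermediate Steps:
r = -2640 (r = 165*(-16) = -2640)
u(A) = 4 (u(A) = (-2)² = 4)
V = -93 (V = -29 + 4*(-16) = -29 - 64 = -93)
(V - 3411)*(-1743 + r) = (-93 - 3411)*(-1743 - 2640) = -3504*(-4383) = 15358032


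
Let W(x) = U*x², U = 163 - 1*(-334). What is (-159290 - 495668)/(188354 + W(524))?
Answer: -327479/68326313 ≈ -0.0047929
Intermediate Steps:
U = 497 (U = 163 + 334 = 497)
W(x) = 497*x²
(-159290 - 495668)/(188354 + W(524)) = (-159290 - 495668)/(188354 + 497*524²) = -654958/(188354 + 497*274576) = -654958/(188354 + 136464272) = -654958/136652626 = -654958*1/136652626 = -327479/68326313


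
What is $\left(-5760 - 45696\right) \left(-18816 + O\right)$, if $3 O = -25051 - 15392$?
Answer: $1661874432$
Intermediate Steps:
$O = -13481$ ($O = \frac{-25051 - 15392}{3} = \frac{1}{3} \left(-40443\right) = -13481$)
$\left(-5760 - 45696\right) \left(-18816 + O\right) = \left(-5760 - 45696\right) \left(-18816 - 13481\right) = \left(-51456\right) \left(-32297\right) = 1661874432$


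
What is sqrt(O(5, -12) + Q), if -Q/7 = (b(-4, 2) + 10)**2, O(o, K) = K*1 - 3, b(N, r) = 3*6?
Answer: I*sqrt(5503) ≈ 74.182*I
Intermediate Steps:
b(N, r) = 18
O(o, K) = -3 + K (O(o, K) = K - 3 = -3 + K)
Q = -5488 (Q = -7*(18 + 10)**2 = -7*28**2 = -7*784 = -5488)
sqrt(O(5, -12) + Q) = sqrt((-3 - 12) - 5488) = sqrt(-15 - 5488) = sqrt(-5503) = I*sqrt(5503)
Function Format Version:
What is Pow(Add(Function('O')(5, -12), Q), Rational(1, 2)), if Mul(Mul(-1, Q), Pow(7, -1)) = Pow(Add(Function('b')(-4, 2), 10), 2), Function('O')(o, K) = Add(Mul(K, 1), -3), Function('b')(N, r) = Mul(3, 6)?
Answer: Mul(I, Pow(5503, Rational(1, 2))) ≈ Mul(74.182, I)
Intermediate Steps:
Function('b')(N, r) = 18
Function('O')(o, K) = Add(-3, K) (Function('O')(o, K) = Add(K, -3) = Add(-3, K))
Q = -5488 (Q = Mul(-7, Pow(Add(18, 10), 2)) = Mul(-7, Pow(28, 2)) = Mul(-7, 784) = -5488)
Pow(Add(Function('O')(5, -12), Q), Rational(1, 2)) = Pow(Add(Add(-3, -12), -5488), Rational(1, 2)) = Pow(Add(-15, -5488), Rational(1, 2)) = Pow(-5503, Rational(1, 2)) = Mul(I, Pow(5503, Rational(1, 2)))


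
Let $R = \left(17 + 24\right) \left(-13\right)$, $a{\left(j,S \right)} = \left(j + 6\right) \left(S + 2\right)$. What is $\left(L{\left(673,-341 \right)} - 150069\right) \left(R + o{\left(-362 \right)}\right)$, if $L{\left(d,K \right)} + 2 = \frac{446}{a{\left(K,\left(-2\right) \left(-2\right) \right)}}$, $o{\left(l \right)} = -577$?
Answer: $\frac{11160796772}{67} \approx 1.6658 \cdot 10^{8}$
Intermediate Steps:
$a{\left(j,S \right)} = \left(2 + S\right) \left(6 + j\right)$ ($a{\left(j,S \right)} = \left(6 + j\right) \left(2 + S\right) = \left(2 + S\right) \left(6 + j\right)$)
$L{\left(d,K \right)} = -2 + \frac{446}{36 + 6 K}$ ($L{\left(d,K \right)} = -2 + \frac{446}{12 + 2 K + 6 \left(\left(-2\right) \left(-2\right)\right) + \left(-2\right) \left(-2\right) K} = -2 + \frac{446}{12 + 2 K + 6 \cdot 4 + 4 K} = -2 + \frac{446}{12 + 2 K + 24 + 4 K} = -2 + \frac{446}{36 + 6 K}$)
$R = -533$ ($R = 41 \left(-13\right) = -533$)
$\left(L{\left(673,-341 \right)} - 150069\right) \left(R + o{\left(-362 \right)}\right) = \left(\frac{187 - -2046}{3 \left(6 - 341\right)} - 150069\right) \left(-533 - 577\right) = \left(\frac{187 + 2046}{3 \left(-335\right)} - 150069\right) \left(-1110\right) = \left(\frac{1}{3} \left(- \frac{1}{335}\right) 2233 - 150069\right) \left(-1110\right) = \left(- \frac{2233}{1005} - 150069\right) \left(-1110\right) = \left(- \frac{150821578}{1005}\right) \left(-1110\right) = \frac{11160796772}{67}$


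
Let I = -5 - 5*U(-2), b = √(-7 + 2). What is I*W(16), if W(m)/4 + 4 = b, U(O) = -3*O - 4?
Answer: 240 - 60*I*√5 ≈ 240.0 - 134.16*I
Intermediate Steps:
U(O) = -4 - 3*O
b = I*√5 (b = √(-5) = I*√5 ≈ 2.2361*I)
W(m) = -16 + 4*I*√5 (W(m) = -16 + 4*(I*√5) = -16 + 4*I*√5)
I = -15 (I = -5 - 5*(-4 - 3*(-2)) = -5 - 5*(-4 + 6) = -5 - 5*2 = -5 - 10 = -15)
I*W(16) = -15*(-16 + 4*I*√5) = 240 - 60*I*√5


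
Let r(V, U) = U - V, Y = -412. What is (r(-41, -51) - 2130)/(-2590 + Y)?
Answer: 1070/1501 ≈ 0.71286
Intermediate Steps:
(r(-41, -51) - 2130)/(-2590 + Y) = ((-51 - 1*(-41)) - 2130)/(-2590 - 412) = ((-51 + 41) - 2130)/(-3002) = (-10 - 2130)*(-1/3002) = -2140*(-1/3002) = 1070/1501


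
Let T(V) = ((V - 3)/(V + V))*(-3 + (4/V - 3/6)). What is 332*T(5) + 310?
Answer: 3268/25 ≈ 130.72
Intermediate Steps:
T(V) = (-3 + V)*(-7/2 + 4/V)/(2*V) (T(V) = ((-3 + V)/((2*V)))*(-3 + (4/V - 3*⅙)) = ((-3 + V)*(1/(2*V)))*(-3 + (4/V - ½)) = ((-3 + V)/(2*V))*(-3 + (-½ + 4/V)) = ((-3 + V)/(2*V))*(-7/2 + 4/V) = (-3 + V)*(-7/2 + 4/V)/(2*V))
332*T(5) + 310 = 332*(-7/4 - 6/5² + (29/4)/5) + 310 = 332*(-7/4 - 6*1/25 + (29/4)*(⅕)) + 310 = 332*(-7/4 - 6/25 + 29/20) + 310 = 332*(-27/50) + 310 = -4482/25 + 310 = 3268/25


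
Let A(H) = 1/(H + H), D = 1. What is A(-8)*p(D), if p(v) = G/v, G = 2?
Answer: -1/8 ≈ -0.12500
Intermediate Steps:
p(v) = 2/v
A(H) = 1/(2*H)
A(-8)*p(D) = ((1/2)/(-8))*(2/1) = ((1/2)*(-1/8))*(2*1) = -1/16*2 = -1/8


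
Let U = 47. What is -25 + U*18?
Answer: 821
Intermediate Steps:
-25 + U*18 = -25 + 47*18 = -25 + 846 = 821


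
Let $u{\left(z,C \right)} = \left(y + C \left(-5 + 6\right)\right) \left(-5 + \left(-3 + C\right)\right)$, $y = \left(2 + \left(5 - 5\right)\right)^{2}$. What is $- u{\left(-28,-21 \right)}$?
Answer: $-493$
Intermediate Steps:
$y = 4$ ($y = \left(2 + \left(5 - 5\right)\right)^{2} = \left(2 + 0\right)^{2} = 2^{2} = 4$)
$u{\left(z,C \right)} = \left(-8 + C\right) \left(4 + C\right)$ ($u{\left(z,C \right)} = \left(4 + C \left(-5 + 6\right)\right) \left(-5 + \left(-3 + C\right)\right) = \left(4 + C 1\right) \left(-8 + C\right) = \left(4 + C\right) \left(-8 + C\right) = \left(-8 + C\right) \left(4 + C\right)$)
$- u{\left(-28,-21 \right)} = - (-32 + \left(-21\right)^{2} - -84) = - (-32 + 441 + 84) = \left(-1\right) 493 = -493$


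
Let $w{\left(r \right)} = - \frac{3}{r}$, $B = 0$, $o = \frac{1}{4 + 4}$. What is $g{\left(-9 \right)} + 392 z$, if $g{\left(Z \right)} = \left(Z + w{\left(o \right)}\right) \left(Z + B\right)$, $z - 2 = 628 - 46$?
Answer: $229225$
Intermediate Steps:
$z = 584$ ($z = 2 + \left(628 - 46\right) = 2 + 582 = 584$)
$o = \frac{1}{8} \approx 0.125$
$g{\left(Z \right)} = Z \left(-24 + Z\right)$ ($g{\left(Z \right)} = \left(Z - 3 \frac{1}{\frac{1}{8}}\right) \left(Z + 0\right) = \left(Z - 24\right) Z = \left(-24 + Z\right) Z = Z \left(-24 + Z\right)$)
$g{\left(-9 \right)} + 392 z = - 9 \left(-24 - 9\right) + 392 \cdot 584 = \left(-9\right) \left(-33\right) + 228928 = 297 + 228928 = 229225$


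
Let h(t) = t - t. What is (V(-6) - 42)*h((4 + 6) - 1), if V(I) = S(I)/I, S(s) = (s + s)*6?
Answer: 0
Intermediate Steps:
S(s) = 12*s (S(s) = (2*s)*6 = 12*s)
h(t) = 0
V(I) = 12 (V(I) = (12*I)/I = 12)
(V(-6) - 42)*h((4 + 6) - 1) = (12 - 42)*0 = -30*0 = 0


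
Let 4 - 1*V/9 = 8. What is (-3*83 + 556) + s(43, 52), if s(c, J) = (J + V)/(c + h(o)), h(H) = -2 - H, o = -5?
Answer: 7069/23 ≈ 307.35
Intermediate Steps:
V = -36 (V = 36 - 9*8 = 36 - 72 = -36)
s(c, J) = (-36 + J)/(3 + c) (s(c, J) = (J - 36)/(c + (-2 - 1*(-5))) = (-36 + J)/(c + (-2 + 5)) = (-36 + J)/(c + 3) = (-36 + J)/(3 + c))
(-3*83 + 556) + s(43, 52) = (-3*83 + 556) + (-36 + 52)/(3 + 43) = (-249 + 556) + 16/46 = 307 + (1/46)*16 = 307 + 8/23 = 7069/23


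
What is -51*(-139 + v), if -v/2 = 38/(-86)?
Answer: 302889/43 ≈ 7043.9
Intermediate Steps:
v = 38/43 (v = -76/(-86) = -76*(-1)/86 = -2*(-19/43) = 38/43 ≈ 0.88372)
-51*(-139 + v) = -51*(-139 + 38/43) = -51*(-5939/43) = 302889/43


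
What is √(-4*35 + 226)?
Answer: √86 ≈ 9.2736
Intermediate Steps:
√(-4*35 + 226) = √(-140 + 226) = √86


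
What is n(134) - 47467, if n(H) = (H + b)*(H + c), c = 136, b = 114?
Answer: 19493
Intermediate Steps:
n(H) = (114 + H)*(136 + H) (n(H) = (H + 114)*(H + 136) = (114 + H)*(136 + H))
n(134) - 47467 = (15504 + 134² + 250*134) - 47467 = (15504 + 17956 + 33500) - 47467 = 66960 - 47467 = 19493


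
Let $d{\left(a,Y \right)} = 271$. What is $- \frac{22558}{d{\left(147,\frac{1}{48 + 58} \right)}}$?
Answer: $- \frac{22558}{271} \approx -83.24$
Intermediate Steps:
$- \frac{22558}{d{\left(147,\frac{1}{48 + 58} \right)}} = - \frac{22558}{271}$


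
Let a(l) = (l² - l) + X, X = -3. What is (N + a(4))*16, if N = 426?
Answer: 6960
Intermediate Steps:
a(l) = -3 + l² - l (a(l) = (l² - l) - 3 = -3 + l² - l)
(N + a(4))*16 = (426 + (-3 + 4² - 1*4))*16 = (426 + (-3 + 16 - 4))*16 = (426 + 9)*16 = 435*16 = 6960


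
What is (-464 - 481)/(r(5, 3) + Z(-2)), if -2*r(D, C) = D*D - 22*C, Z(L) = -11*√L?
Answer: -25830/883 - 13860*I*√2/883 ≈ -29.253 - 22.198*I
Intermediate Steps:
r(D, C) = 11*C - D²/2 (r(D, C) = -(D*D - 22*C)/2 = -(D² - 22*C)/2 = 11*C - D²/2)
(-464 - 481)/(r(5, 3) + Z(-2)) = (-464 - 481)/((11*3 - ½*5²) - 11*I*√2) = -945/((33 - ½*25) - 11*I*√2) = -945/((33 - 25/2) - 11*I*√2) = -945/(41/2 - 11*I*√2)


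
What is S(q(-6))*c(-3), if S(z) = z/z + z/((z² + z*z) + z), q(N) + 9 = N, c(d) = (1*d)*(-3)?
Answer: 252/29 ≈ 8.6897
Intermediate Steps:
c(d) = -3*d (c(d) = d*(-3) = -3*d)
q(N) = -9 + N
S(z) = 1 + z/(z + 2*z²) (S(z) = 1 + z/((z² + z²) + z) = 1 + z/(2*z² + z) = 1 + z/(z + 2*z²))
S(q(-6))*c(-3) = (2*(1 + (-9 - 6))/(1 + 2*(-9 - 6)))*(-3*(-3)) = (2*(1 - 15)/(1 + 2*(-15)))*9 = (2*(-14)/(1 - 30))*9 = (2*(-14)/(-29))*9 = (2*(-1/29)*(-14))*9 = (28/29)*9 = 252/29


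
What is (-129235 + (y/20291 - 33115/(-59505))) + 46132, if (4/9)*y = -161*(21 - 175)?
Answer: -40134358638487/482966382 ≈ -83100.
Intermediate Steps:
y = 111573/2 (y = 9*(-161*(21 - 175))/4 = 9*(-161*(-154))/4 = (9/4)*24794 = 111573/2 ≈ 55787.)
(-129235 + (y/20291 - 33115/(-59505))) + 46132 = (-129235 + ((111573/2)/20291 - 33115/(-59505))) + 46132 = (-129235 + ((111573/2)*(1/20291) - 33115*(-1/59505))) + 46132 = (-129235 + (111573/40582 + 6623/11901)) + 46132 = (-129235 + 1596604859/482966382) + 46132 = -62414563772911/482966382 + 46132 = -40134358638487/482966382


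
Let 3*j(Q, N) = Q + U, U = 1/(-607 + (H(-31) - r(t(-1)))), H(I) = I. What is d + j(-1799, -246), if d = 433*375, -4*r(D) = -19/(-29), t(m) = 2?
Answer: 35908785298/221967 ≈ 1.6178e+5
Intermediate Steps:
r(D) = -19/116 (r(D) = -(-19)/(4*(-29)) = -(-19)*(-1)/(4*29) = -¼*19/29 = -19/116)
d = 162375
U = -116/73989 (U = 1/(-607 + (-31 - 1*(-19/116))) = 1/(-607 + (-31 + 19/116)) = 1/(-607 - 3577/116) = 1/(-73989/116) = -116/73989 ≈ -0.0015678)
j(Q, N) = -116/221967 + Q/3 (j(Q, N) = (Q - 116/73989)/3 = (-116/73989 + Q)/3 = -116/221967 + Q/3)
d + j(-1799, -246) = 162375 + (-116/221967 + (⅓)*(-1799)) = 162375 + (-116/221967 - 1799/3) = 162375 - 133106327/221967 = 35908785298/221967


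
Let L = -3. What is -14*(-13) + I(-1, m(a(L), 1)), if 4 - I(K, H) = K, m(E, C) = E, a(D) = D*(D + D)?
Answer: 187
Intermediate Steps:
a(D) = 2*D**2 (a(D) = D*(2*D) = 2*D**2)
I(K, H) = 4 - K
-14*(-13) + I(-1, m(a(L), 1)) = -14*(-13) + (4 - 1*(-1)) = 182 + (4 + 1) = 182 + 5 = 187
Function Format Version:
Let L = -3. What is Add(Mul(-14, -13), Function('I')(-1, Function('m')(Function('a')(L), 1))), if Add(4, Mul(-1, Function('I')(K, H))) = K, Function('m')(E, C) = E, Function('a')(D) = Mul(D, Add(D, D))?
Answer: 187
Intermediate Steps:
Function('a')(D) = Mul(2, Pow(D, 2)) (Function('a')(D) = Mul(D, Mul(2, D)) = Mul(2, Pow(D, 2)))
Function('I')(K, H) = Add(4, Mul(-1, K))
Add(Mul(-14, -13), Function('I')(-1, Function('m')(Function('a')(L), 1))) = Add(Mul(-14, -13), Add(4, Mul(-1, -1))) = Add(182, Add(4, 1)) = Add(182, 5) = 187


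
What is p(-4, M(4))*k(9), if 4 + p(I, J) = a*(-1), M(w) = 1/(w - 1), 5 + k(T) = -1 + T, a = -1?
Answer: -9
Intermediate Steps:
k(T) = -6 + T (k(T) = -5 + (-1 + T) = -6 + T)
M(w) = 1/(-1 + w)
p(I, J) = -3 (p(I, J) = -4 - 1*(-1) = -4 + 1 = -3)
p(-4, M(4))*k(9) = -3*(-6 + 9) = -3*3 = -9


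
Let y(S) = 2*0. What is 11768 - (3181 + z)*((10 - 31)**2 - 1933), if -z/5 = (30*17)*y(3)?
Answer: 4757820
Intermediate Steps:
y(S) = 0
z = 0 (z = -5*30*17*0 = -2550*0 = -5*0 = 0)
11768 - (3181 + z)*((10 - 31)**2 - 1933) = 11768 - (3181 + 0)*((10 - 31)**2 - 1933) = 11768 - 3181*((-21)**2 - 1933) = 11768 - 3181*(441 - 1933) = 11768 - 3181*(-1492) = 11768 - 1*(-4746052) = 11768 + 4746052 = 4757820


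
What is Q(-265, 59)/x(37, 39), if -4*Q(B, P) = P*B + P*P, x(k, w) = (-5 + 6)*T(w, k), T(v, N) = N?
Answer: 6077/74 ≈ 82.122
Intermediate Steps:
x(k, w) = k (x(k, w) = (-5 + 6)*k = 1*k = k)
Q(B, P) = -P²/4 - B*P/4 (Q(B, P) = -(P*B + P*P)/4 = -(B*P + P²)/4 = -(P² + B*P)/4 = -P²/4 - B*P/4)
Q(-265, 59)/x(37, 39) = -¼*59*(-265 + 59)/37 = -¼*59*(-206)*(1/37) = (6077/2)*(1/37) = 6077/74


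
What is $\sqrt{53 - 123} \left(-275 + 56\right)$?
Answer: $- 219 i \sqrt{70} \approx - 1832.3 i$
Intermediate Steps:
$\sqrt{53 - 123} \left(-275 + 56\right) = \sqrt{-70} \left(-219\right) = i \sqrt{70} \left(-219\right) = - 219 i \sqrt{70}$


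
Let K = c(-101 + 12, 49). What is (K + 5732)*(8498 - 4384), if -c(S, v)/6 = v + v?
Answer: 21162416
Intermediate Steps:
c(S, v) = -12*v (c(S, v) = -6*(v + v) = -12*v)
K = -588 (K = -12*49 = -588)
(K + 5732)*(8498 - 4384) = (-588 + 5732)*(8498 - 4384) = 5144*4114 = 21162416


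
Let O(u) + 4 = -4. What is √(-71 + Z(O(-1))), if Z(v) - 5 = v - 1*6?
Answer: 4*I*√5 ≈ 8.9443*I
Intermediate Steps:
O(u) = -8 (O(u) = -4 - 4 = -8)
Z(v) = -1 + v (Z(v) = 5 + (v - 1*6) = 5 + (v - 6) = 5 + (-6 + v) = -1 + v)
√(-71 + Z(O(-1))) = √(-71 + (-1 - 8)) = √(-71 - 9) = √(-80) = 4*I*√5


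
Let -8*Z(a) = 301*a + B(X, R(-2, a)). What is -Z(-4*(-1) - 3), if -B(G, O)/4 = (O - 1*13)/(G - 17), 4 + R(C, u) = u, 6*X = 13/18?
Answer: 541811/14584 ≈ 37.151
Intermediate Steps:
X = 13/108 (X = (13/18)/6 = (13*(1/18))/6 = (1/6)*(13/18) = 13/108 ≈ 0.12037)
R(C, u) = -4 + u
B(G, O) = -4*(-13 + O)/(-17 + G) (B(G, O) = -4*(O - 1*13)/(G - 17) = -4*(O - 13)/(-17 + G) = -4*(-13 + O)/(-17 + G))
Z(a) = 918/1823 - 549155*a/14584 (Z(a) = -(301*a + 4*(13 - (-4 + a))/(-17 + 13/108))/8 = -(301*a + 4*(13 + (4 - a))/(-1823/108))/8 = -(301*a + 4*(-108/1823)*(17 - a))/8 = -(301*a + (-7344/1823 + 432*a/1823))/8 = -(-7344/1823 + 549155*a/1823)/8 = 918/1823 - 549155*a/14584)
-Z(-4*(-1) - 3) = -(918/1823 - 549155*(-4*(-1) - 3)/14584) = -(918/1823 - 549155*(4 - 3)/14584) = -(918/1823 - 549155/14584*1) = -(918/1823 - 549155/14584) = -1*(-541811/14584) = 541811/14584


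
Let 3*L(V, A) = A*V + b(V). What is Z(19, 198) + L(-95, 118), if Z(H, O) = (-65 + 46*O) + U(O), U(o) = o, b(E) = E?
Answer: 16418/3 ≈ 5472.7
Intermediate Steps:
Z(H, O) = -65 + 47*O (Z(H, O) = (-65 + 46*O) + O = -65 + 47*O)
L(V, A) = V/3 + A*V/3 (L(V, A) = (A*V + V)/3 = (V + A*V)/3 = V/3 + A*V/3)
Z(19, 198) + L(-95, 118) = (-65 + 47*198) + (⅓)*(-95)*(1 + 118) = (-65 + 9306) + (⅓)*(-95)*119 = 9241 - 11305/3 = 16418/3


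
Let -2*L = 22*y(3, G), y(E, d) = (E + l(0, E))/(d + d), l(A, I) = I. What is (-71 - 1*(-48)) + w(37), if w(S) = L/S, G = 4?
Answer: -3437/148 ≈ -23.223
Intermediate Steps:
y(E, d) = E/d (y(E, d) = (E + E)/(d + d) = (2*E)/((2*d)) = (2*E)*(1/(2*d)) = E/d)
L = -33/4 (L = -11*3/4 = -½*33/2 = -33/4 ≈ -8.2500)
w(S) = -33/(4*S)
(-71 - 1*(-48)) + w(37) = (-71 - 1*(-48)) - 33/4/37 = (-71 + 48) - 33/4*1/37 = -23 - 33/148 = -3437/148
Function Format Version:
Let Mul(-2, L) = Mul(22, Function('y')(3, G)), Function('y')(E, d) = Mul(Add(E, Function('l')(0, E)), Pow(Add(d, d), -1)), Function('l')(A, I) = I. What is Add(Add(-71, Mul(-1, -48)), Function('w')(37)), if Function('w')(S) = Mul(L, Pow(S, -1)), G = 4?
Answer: Rational(-3437, 148) ≈ -23.223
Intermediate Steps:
Function('y')(E, d) = Mul(E, Pow(d, -1)) (Function('y')(E, d) = Mul(Add(E, E), Pow(Add(d, d), -1)) = Mul(Mul(2, E), Pow(Mul(2, d), -1)) = Mul(Mul(2, E), Mul(Rational(1, 2), Pow(d, -1))) = Mul(E, Pow(d, -1)))
L = Rational(-33, 4) (L = Mul(Rational(-1, 2), Mul(22, Mul(3, Pow(4, -1)))) = Mul(Rational(-1, 2), Mul(22, Mul(3, Rational(1, 4)))) = Mul(Rational(-1, 2), Mul(22, Rational(3, 4))) = Mul(Rational(-1, 2), Rational(33, 2)) = Rational(-33, 4) ≈ -8.2500)
Function('w')(S) = Mul(Rational(-33, 4), Pow(S, -1))
Add(Add(-71, Mul(-1, -48)), Function('w')(37)) = Add(Add(-71, Mul(-1, -48)), Mul(Rational(-33, 4), Pow(37, -1))) = Add(Add(-71, 48), Mul(Rational(-33, 4), Rational(1, 37))) = Add(-23, Rational(-33, 148)) = Rational(-3437, 148)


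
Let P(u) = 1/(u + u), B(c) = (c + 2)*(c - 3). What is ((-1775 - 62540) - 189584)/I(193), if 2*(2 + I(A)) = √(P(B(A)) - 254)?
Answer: 150511327200/20006999 + 5077980*I*√13946656659/20006999 ≈ 7522.9 + 29974.0*I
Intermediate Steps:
B(c) = (-3 + c)*(2 + c) (B(c) = (2 + c)*(-3 + c) = (-3 + c)*(2 + c))
P(u) = 1/(2*u)
I(A) = -2 + √(-254 + 1/(2*(-6 + A² - A)))/2 (I(A) = -2 + √(1/(2*(-6 + A² - A)) - 254)/2 = -2 + √(-254 + 1/(2*(-6 + A² - A)))/2)
((-1775 - 62540) - 189584)/I(193) = ((-1775 - 62540) - 189584)/(-2 + √2*√((3049 - 508*193² + 508*193)/(-6 + 193² - 1*193))/4) = (-64315 - 189584)/(-2 + √2*√((3049 - 508*37249 + 98044)/(-6 + 37249 - 193))/4) = -253899/(-2 + √2*√((3049 - 18922492 + 98044)/37050)/4) = -253899/(-2 + √2*√((1/37050)*(-18821399))/4) = -253899/(-2 + √2*√(-18821399/37050)/4) = -253899/(-2 + √2*(I*√27893313318/7410)/4) = -253899/(-2 + I*√13946656659/14820)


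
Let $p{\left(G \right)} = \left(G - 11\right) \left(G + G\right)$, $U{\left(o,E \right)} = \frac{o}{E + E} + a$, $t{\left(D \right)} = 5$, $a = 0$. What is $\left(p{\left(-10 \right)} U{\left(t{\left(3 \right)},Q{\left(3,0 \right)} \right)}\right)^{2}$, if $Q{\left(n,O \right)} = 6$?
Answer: $30625$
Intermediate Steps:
$U{\left(o,E \right)} = \frac{o}{2 E}$ ($U{\left(o,E \right)} = \frac{o}{E + E} + 0 = \frac{o}{2 E} + 0 = \frac{o}{2 E}$)
$p{\left(G \right)} = 2 G \left(-11 + G\right)$ ($p{\left(G \right)} = \left(-11 + G\right) 2 G = 2 G \left(-11 + G\right)$)
$\left(p{\left(-10 \right)} U{\left(t{\left(3 \right)},Q{\left(3,0 \right)} \right)}\right)^{2} = \left(2 \left(-10\right) \left(-11 - 10\right) \frac{1}{2} \cdot 5 \cdot \frac{1}{6}\right)^{2} = \left(2 \left(-10\right) \left(-21\right) \frac{1}{2} \cdot 5 \cdot \frac{1}{6}\right)^{2} = \left(420 \cdot \frac{5}{12}\right)^{2} = 175^{2} = 30625$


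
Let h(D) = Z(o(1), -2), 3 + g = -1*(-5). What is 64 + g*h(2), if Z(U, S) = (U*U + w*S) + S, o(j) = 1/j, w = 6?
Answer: 38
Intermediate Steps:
o(j) = 1/j
Z(U, S) = U**2 + 7*S (Z(U, S) = (U*U + 6*S) + S = (U**2 + 6*S) + S = U**2 + 7*S)
g = 2 (g = -3 - 1*(-5) = -3 + 5 = 2)
h(D) = -13 (h(D) = (1/1)**2 + 7*(-2) = 1**2 - 14 = 1 - 14 = -13)
64 + g*h(2) = 64 + 2*(-13) = 64 - 26 = 38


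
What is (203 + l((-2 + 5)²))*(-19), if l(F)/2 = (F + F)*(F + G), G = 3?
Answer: -12065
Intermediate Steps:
l(F) = 4*F*(3 + F) (l(F) = 2*((F + F)*(F + 3)) = 2*((2*F)*(3 + F)) = 2*(2*F*(3 + F)) = 4*F*(3 + F))
(203 + l((-2 + 5)²))*(-19) = (203 + 4*(-2 + 5)²*(3 + (-2 + 5)²))*(-19) = (203 + 4*3²*(3 + 3²))*(-19) = (203 + 4*9*(3 + 9))*(-19) = (203 + 4*9*12)*(-19) = (203 + 432)*(-19) = 635*(-19) = -12065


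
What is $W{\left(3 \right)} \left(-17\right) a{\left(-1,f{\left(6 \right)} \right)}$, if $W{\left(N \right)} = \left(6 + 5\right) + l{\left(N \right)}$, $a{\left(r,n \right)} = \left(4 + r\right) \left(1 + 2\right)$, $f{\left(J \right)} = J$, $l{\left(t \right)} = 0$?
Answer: $-1683$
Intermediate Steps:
$a{\left(r,n \right)} = 12 + 3 r$ ($a{\left(r,n \right)} = \left(4 + r\right) 3 = 12 + 3 r$)
$W{\left(N \right)} = 11$ ($W{\left(N \right)} = \left(6 + 5\right) + 0 = 11 + 0 = 11$)
$W{\left(3 \right)} \left(-17\right) a{\left(-1,f{\left(6 \right)} \right)} = 11 \left(-17\right) \left(12 + 3 \left(-1\right)\right) = - 187 \left(12 - 3\right) = \left(-187\right) 9 = -1683$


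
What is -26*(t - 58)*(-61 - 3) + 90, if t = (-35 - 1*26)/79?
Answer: -7718842/79 ≈ -97707.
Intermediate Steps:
t = -61/79 (t = (-35 - 26)*(1/79) = -61*1/79 = -61/79 ≈ -0.77215)
-26*(t - 58)*(-61 - 3) + 90 = -26*(-61/79 - 58)*(-61 - 3) + 90 = -(-120718)*(-64)/79 + 90 = -26*297152/79 + 90 = -7725952/79 + 90 = -7718842/79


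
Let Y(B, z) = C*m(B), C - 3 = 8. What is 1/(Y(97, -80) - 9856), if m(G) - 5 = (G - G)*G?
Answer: -1/9801 ≈ -0.00010203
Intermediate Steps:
m(G) = 5 (m(G) = 5 + (G - G)*G = 5 + 0*G = 5 + 0 = 5)
C = 11 (C = 3 + 8 = 11)
Y(B, z) = 55 (Y(B, z) = 11*5 = 55)
1/(Y(97, -80) - 9856) = 1/(55 - 9856) = 1/(-9801) = -1/9801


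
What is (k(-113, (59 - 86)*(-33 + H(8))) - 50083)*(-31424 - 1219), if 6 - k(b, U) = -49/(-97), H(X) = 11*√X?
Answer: 158563960074/97 ≈ 1.6347e+9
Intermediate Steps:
k(b, U) = 533/97 (k(b, U) = 6 - (-49)/(-97) = 6 - (-49)*(-1)/97 = 6 - 1*49/97 = 6 - 49/97 = 533/97)
(k(-113, (59 - 86)*(-33 + H(8))) - 50083)*(-31424 - 1219) = (533/97 - 50083)*(-31424 - 1219) = -4857518/97*(-32643) = 158563960074/97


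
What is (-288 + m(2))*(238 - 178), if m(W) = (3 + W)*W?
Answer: -16680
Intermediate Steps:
m(W) = W*(3 + W)
(-288 + m(2))*(238 - 178) = (-288 + 2*(3 + 2))*(238 - 178) = (-288 + 2*5)*60 = (-288 + 10)*60 = -278*60 = -16680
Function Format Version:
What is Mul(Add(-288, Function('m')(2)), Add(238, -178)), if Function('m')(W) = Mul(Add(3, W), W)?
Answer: -16680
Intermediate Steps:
Function('m')(W) = Mul(W, Add(3, W))
Mul(Add(-288, Function('m')(2)), Add(238, -178)) = Mul(Add(-288, Mul(2, Add(3, 2))), Add(238, -178)) = Mul(Add(-288, Mul(2, 5)), 60) = Mul(Add(-288, 10), 60) = Mul(-278, 60) = -16680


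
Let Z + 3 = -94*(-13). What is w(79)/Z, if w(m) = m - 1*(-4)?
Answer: 83/1219 ≈ 0.068089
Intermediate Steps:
w(m) = 4 + m (w(m) = m + 4 = 4 + m)
Z = 1219 (Z = -3 - 94*(-13) = -3 + 1222 = 1219)
w(79)/Z = (4 + 79)/1219 = 83*(1/1219) = 83/1219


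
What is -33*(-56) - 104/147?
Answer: 271552/147 ≈ 1847.3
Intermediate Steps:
-33*(-56) - 104/147 = 1848 - 104*1/147 = 1848 - 104/147 = 271552/147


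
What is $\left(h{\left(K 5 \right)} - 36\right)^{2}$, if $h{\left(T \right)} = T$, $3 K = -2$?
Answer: $\frac{13924}{9} \approx 1547.1$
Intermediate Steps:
$K = - \frac{2}{3}$ ($K = \frac{1}{3} \left(-2\right) = - \frac{2}{3} \approx -0.66667$)
$\left(h{\left(K 5 \right)} - 36\right)^{2} = \left(\left(- \frac{2}{3}\right) 5 - 36\right)^{2} = \left(- \frac{10}{3} - 36\right)^{2} = \left(- \frac{118}{3}\right)^{2} = \frac{13924}{9}$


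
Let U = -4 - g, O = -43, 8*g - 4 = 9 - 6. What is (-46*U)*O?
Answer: -38571/4 ≈ -9642.8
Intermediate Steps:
g = 7/8 (g = 1/2 + (9 - 6)/8 = 1/2 + (1/8)*3 = 1/2 + 3/8 = 7/8 ≈ 0.87500)
U = -39/8 (U = -4 - 1*7/8 = -4 - 7/8 = -39/8 ≈ -4.8750)
(-46*U)*O = -46*(-39/8)*(-43) = (897/4)*(-43) = -38571/4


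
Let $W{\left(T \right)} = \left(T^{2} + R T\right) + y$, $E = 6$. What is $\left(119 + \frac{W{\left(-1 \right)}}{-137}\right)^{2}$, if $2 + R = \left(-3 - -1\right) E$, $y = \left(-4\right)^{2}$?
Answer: $\frac{264777984}{18769} \approx 14107.0$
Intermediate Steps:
$y = 16$
$R = -14$ ($R = -2 + \left(-3 - -1\right) 6 = -2 + \left(-3 + 1\right) 6 = -2 - 12 = -14$)
$W{\left(T \right)} = 16 + T^{2} - 14 T$ ($W{\left(T \right)} = \left(T^{2} - 14 T\right) + 16 = 16 + T^{2} - 14 T$)
$\left(119 + \frac{W{\left(-1 \right)}}{-137}\right)^{2} = \left(119 + \frac{16 + \left(-1\right)^{2} - -14}{-137}\right)^{2} = \left(119 + \left(16 + 1 + 14\right) \left(- \frac{1}{137}\right)\right)^{2} = \left(119 + 31 \left(- \frac{1}{137}\right)\right)^{2} = \left(119 - \frac{31}{137}\right)^{2} = \left(\frac{16272}{137}\right)^{2} = \frac{264777984}{18769}$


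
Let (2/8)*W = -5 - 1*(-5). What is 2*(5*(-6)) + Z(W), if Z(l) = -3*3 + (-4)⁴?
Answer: 187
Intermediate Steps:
W = 0 (W = 4*(-5 - 1*(-5)) = 4*(-5 + 5) = 4*0 = 0)
Z(l) = 247 (Z(l) = -9 + 256 = 247)
2*(5*(-6)) + Z(W) = 2*(5*(-6)) + 247 = 2*(-30) + 247 = -60 + 247 = 187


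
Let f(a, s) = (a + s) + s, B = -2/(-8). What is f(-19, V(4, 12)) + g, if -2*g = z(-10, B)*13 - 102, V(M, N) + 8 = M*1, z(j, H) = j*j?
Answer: -626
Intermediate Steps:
B = ¼ (B = -2*(-⅛) = ¼ ≈ 0.25000)
z(j, H) = j²
V(M, N) = -8 + M (V(M, N) = -8 + M*1 = -8 + M)
f(a, s) = a + 2*s
g = -599 (g = -((-10)²*13 - 102)/2 = -(100*13 - 102)/2 = -(1300 - 102)/2 = -½*1198 = -599)
f(-19, V(4, 12)) + g = (-19 + 2*(-8 + 4)) - 599 = (-19 + 2*(-4)) - 599 = (-19 - 8) - 599 = -27 - 599 = -626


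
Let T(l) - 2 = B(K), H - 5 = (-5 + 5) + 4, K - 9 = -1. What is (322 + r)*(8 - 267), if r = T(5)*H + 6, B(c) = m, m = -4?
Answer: -80290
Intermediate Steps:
K = 8 (K = 9 - 1 = 8)
B(c) = -4
H = 9 (H = 5 + ((-5 + 5) + 4) = 5 + (0 + 4) = 5 + 4 = 9)
T(l) = -2 (T(l) = 2 - 4 = -2)
r = -12 (r = -2*9 + 6 = -18 + 6 = -12)
(322 + r)*(8 - 267) = (322 - 12)*(8 - 267) = 310*(-259) = -80290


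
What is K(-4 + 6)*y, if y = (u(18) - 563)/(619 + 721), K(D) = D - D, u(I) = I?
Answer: 0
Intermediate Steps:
K(D) = 0
y = -109/268 (y = (18 - 563)/(619 + 721) = -545/1340 = -545*1/1340 = -109/268 ≈ -0.40672)
K(-4 + 6)*y = 0*(-109/268) = 0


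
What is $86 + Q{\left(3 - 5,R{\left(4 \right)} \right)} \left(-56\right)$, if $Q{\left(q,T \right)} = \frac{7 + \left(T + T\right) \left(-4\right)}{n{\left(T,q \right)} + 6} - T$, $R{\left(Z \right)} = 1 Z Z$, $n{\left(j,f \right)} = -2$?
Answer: $2676$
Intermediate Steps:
$R{\left(Z \right)} = Z^{2}$ ($R{\left(Z \right)} = Z Z = Z^{2}$)
$Q{\left(q,T \right)} = \frac{7}{4} - 3 T$ ($Q{\left(q,T \right)} = \frac{7 + \left(T + T\right) \left(-4\right)}{-2 + 6} - T = \frac{7 + 2 T \left(-4\right)}{4} - T = \left(7 - 8 T\right) \frac{1}{4} - T = \left(\frac{7}{4} - 2 T\right) - T = \frac{7}{4} - 3 T$)
$86 + Q{\left(3 - 5,R{\left(4 \right)} \right)} \left(-56\right) = 86 + \left(\frac{7}{4} - 3 \cdot 4^{2}\right) \left(-56\right) = 86 + \left(\frac{7}{4} - 48\right) \left(-56\right) = 86 - -2590 = 86 + 2590 = 2676$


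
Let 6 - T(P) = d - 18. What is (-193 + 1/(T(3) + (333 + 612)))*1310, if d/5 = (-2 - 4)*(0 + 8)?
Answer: -305670160/1209 ≈ -2.5283e+5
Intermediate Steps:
d = -240 (d = 5*((-2 - 4)*(0 + 8)) = 5*(-6*8) = 5*(-48) = -240)
T(P) = 264 (T(P) = 6 - (-240 - 18) = 6 - 1*(-258) = 6 + 258 = 264)
(-193 + 1/(T(3) + (333 + 612)))*1310 = (-193 + 1/(264 + (333 + 612)))*1310 = (-193 + 1/(264 + 945))*1310 = (-193 + 1/1209)*1310 = -233336/1209*1310 = -305670160/1209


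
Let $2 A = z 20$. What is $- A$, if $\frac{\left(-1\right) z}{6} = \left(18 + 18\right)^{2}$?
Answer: $77760$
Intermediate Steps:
$z = -7776$ ($z = - 6 \left(18 + 18\right)^{2} = - 6 \cdot 36^{2} = \left(-6\right) 1296 = -7776$)
$A = -77760$ ($A = \frac{\left(-7776\right) 20}{2} = \frac{1}{2} \left(-155520\right) = -77760$)
$- A = \left(-1\right) \left(-77760\right) = 77760$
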